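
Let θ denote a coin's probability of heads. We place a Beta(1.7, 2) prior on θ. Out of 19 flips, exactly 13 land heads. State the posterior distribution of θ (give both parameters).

Observing 13 successes and 6 failures updates Beta(1.7, 2) by adding the success and failure counts to the two shape parameters: α = 1.7+13 = 14.7, β = 2+6 = 8.

Posterior: Beta(14.7, 8)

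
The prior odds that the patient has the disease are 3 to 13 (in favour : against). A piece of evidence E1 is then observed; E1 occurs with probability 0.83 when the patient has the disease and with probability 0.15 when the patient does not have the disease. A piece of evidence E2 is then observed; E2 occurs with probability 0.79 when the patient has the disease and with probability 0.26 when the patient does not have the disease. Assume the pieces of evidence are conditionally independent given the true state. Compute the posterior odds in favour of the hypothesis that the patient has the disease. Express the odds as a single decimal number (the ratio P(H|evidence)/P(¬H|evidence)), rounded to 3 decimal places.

Posterior odds ≈ 3.880

Prior odds = 3/13 = 0.23077. In log-odds, ln(0.23077) = -1.4663.
Add log likelihood ratios: ln(5.5333) + ln(3.0385) = 2.8221.
Posterior log-odds = 1.3558, so posterior odds = exp(1.3558) = 3.8799.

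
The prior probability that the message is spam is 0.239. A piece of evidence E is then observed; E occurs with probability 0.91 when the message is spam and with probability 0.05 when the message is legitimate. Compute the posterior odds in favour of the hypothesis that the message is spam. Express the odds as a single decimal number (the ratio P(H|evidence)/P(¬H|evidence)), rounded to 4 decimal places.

Posterior odds ≈ 5.7159

Prior odds = 0.239/(1−0.239) = 0.31406. In log-odds, ln(0.31406) = -1.1582.
Add log likelihood ratio: ln(18.200) = 2.9014.
Posterior log-odds = 1.7433, so posterior odds = exp(1.7433) = 5.7159.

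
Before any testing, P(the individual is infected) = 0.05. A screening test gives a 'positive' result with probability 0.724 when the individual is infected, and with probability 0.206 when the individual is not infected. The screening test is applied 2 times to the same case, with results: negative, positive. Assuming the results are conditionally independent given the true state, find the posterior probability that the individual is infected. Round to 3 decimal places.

Posterior P(H) ≈ 0.060

With H the event that the individual is infected, the joint likelihood of the observed sequence is P(data|H) = 0.276·0.724 = 0.19982 and P(data|¬H) = 0.794·0.206 = 0.16356.
Bayes: P(H|data) = 0.05·0.19982 / (0.05·0.19982 + 0.95·0.16356) = 0.0099912/0.16538 = 0.0604.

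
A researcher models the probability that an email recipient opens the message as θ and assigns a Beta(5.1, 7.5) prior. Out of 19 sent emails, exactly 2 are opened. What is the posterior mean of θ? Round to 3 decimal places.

The binomial likelihood is conjugate to the Beta prior: with 2 successes and 17 failures, the posterior is Beta(5.1+2, 7.5+17) = Beta(7.1, 24.5).
E[θ | data] = 7.1/(7.1+24.5) = 0.225.

Posterior mean ≈ 0.225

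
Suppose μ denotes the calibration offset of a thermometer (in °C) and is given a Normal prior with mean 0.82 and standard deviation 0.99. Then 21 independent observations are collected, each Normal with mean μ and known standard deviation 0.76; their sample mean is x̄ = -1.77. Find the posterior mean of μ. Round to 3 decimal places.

Posterior mean ≈ -1.699

With known σ, the Normal prior is conjugate. Weight on the data is w = (n/σ²)/(n/σ² + 1/τ₀²) = 36.3573/(36.3573+1.02030) = 0.97270.
Posterior mean = w·x̄ + (1−w)·μ₀ = 0.97270·-1.77 + 0.027297·0.82 = -1.699.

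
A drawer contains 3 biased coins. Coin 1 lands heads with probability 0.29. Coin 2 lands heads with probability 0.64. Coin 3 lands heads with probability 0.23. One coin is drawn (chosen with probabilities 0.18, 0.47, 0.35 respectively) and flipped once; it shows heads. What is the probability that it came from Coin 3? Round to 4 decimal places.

P(heads|C1) = 0.29; P(heads|C2) = 0.64; P(heads|C3) = 0.23.
Prior × likelihood for each source: 0.18·0.29=0.05220, 0.47·0.64=0.3008, 0.35·0.23=0.08050. Summing gives P(heads) = 0.43350.
P(Coin 3 | heads) = 0.08050 / 0.43350 = 0.1857.

Posterior probability ≈ 0.1857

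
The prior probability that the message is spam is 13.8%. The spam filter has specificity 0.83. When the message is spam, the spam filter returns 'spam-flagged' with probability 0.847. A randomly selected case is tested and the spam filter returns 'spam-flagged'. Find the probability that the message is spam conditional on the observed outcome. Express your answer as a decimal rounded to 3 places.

Write H for 'the message is spam'. Prior odds H:¬H = 0.138/0.862 = 0.16009. For the 'spam-flagged' outcome, the likelihood ratio is 0.847/0.17 = 4.9824.
Posterior odds = 0.16009 × 4.9824 = 0.79764, so P(H|E) = 0.79764/(1+0.79764) = 0.444.

P(H | E) ≈ 0.444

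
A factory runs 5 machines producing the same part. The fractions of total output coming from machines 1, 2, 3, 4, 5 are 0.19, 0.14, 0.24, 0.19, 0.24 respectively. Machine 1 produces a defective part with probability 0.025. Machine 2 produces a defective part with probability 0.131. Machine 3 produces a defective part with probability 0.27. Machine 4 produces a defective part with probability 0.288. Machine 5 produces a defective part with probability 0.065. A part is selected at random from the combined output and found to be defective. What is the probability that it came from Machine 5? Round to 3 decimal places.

Tabulate prior·likelihood by source: [1] prior 0.19, lik 0.025, product 0.004750; [2] prior 0.14, lik 0.131, product 0.01834; [3] prior 0.24, lik 0.27, product 0.06480; [4] prior 0.19, lik 0.288, product 0.05472; [5] prior 0.24, lik 0.065, product 0.01560.
Normalizing constant = 0.15821; the posterior for Machine 5 is its product over the sum, 0.01560/0.15821 = 0.099.

Posterior probability ≈ 0.099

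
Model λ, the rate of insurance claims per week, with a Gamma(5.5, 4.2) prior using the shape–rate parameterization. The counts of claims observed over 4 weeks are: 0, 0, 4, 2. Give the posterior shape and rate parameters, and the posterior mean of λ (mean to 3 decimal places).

Posterior: Gamma(shape=11.5, rate=8.2); mean ≈ 1.402

The Poisson likelihood adds the total count to the shape and the number of exposure periods to the rate. Here ∑xᵢ = 6 and n = 4, so shape 5.5→11.5 and rate 4.2→8.2.
Posterior mean = shape/rate = 11.5/8.2 = 1.402.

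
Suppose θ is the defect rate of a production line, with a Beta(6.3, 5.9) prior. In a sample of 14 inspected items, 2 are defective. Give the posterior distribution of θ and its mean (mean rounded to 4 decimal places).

The binomial likelihood is conjugate to the Beta prior: with 2 successes and 12 failures, the posterior is Beta(6.3+2, 5.9+12) = Beta(8.3, 17.9).
Posterior mean = α/(α+β) = 8.3/26.2 = 0.3168.

Posterior: Beta(8.3, 17.9); mean ≈ 0.3168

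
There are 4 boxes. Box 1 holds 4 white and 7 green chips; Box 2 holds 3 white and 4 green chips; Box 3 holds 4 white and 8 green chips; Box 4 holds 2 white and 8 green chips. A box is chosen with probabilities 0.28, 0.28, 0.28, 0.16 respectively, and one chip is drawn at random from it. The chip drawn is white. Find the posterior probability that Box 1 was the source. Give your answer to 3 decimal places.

Posterior probability ≈ 0.293

Tabulate prior·likelihood by source: [1] prior 0.28, lik 0.3636, product 0.1018; [2] prior 0.28, lik 0.4286, product 0.1200; [3] prior 0.28, lik 0.3333, product 0.09333; [4] prior 0.16, lik 0.2, product 0.03200.
Normalizing constant = 0.34715; the posterior for Box 1 is its product over the sum, 0.1018/0.34715 = 0.293.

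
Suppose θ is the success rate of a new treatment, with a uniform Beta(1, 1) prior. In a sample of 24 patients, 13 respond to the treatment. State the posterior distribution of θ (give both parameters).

Posterior: Beta(14, 12)

The binomial likelihood is conjugate to the Beta prior: with 13 successes and 11 failures, the posterior is Beta(1+13, 1+11) = Beta(14, 12).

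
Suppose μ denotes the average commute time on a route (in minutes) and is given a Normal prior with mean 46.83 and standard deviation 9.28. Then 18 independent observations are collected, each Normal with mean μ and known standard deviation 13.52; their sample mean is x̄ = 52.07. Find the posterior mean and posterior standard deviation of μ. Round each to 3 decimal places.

Posterior mean ≈ 51.517; posterior SD ≈ 3.014

With known σ, the Normal prior is conjugate. Weight on the data is w = (n/σ²)/(n/σ² + 1/τ₀²) = 0.0984734/(0.0984734+0.0116119) = 0.89452.
Posterior mean = w·x̄ + (1−w)·μ₀ = 0.89452·52.07 + 0.10548·46.83 = 51.517. Posterior variance = 1/(0.0984734+0.0116119) = 9.08386, so SD = 3.014.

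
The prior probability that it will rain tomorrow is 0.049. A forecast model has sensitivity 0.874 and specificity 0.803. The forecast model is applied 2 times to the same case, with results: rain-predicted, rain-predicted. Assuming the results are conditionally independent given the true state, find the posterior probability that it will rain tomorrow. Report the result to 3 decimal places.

Posterior P(H) ≈ 0.504

Let H be the event that it will rain tomorrow; start with P(H) = 0.049. P('rain-predicted'|H) = 0.874, P('rain-predicted'|¬H) = 0.197.
Update on result 1 ('rain-predicted'): P(H) ← 0.874·0.0490 / (0.874·0.0490 + 0.197·0.9510) = 0.042826/0.23017 = 0.1861.
Update on result 2 ('rain-predicted'): P(H) ← 0.874·0.1861 / (0.874·0.1861 + 0.197·0.8139) = 0.16262/0.32296 = 0.5035.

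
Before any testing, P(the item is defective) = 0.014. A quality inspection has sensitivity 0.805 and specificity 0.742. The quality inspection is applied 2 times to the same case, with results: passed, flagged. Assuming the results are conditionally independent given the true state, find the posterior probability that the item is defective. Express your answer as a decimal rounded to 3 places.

Posterior P(H) ≈ 0.012

With H the event that the item is defective, the joint likelihood of the observed sequence is P(data|H) = 0.195·0.805 = 0.15698 and P(data|¬H) = 0.742·0.258 = 0.19144.
Bayes: P(H|data) = 0.014·0.15698 / (0.014·0.15698 + 0.986·0.19144) = 0.0021977/0.19095 = 0.0115.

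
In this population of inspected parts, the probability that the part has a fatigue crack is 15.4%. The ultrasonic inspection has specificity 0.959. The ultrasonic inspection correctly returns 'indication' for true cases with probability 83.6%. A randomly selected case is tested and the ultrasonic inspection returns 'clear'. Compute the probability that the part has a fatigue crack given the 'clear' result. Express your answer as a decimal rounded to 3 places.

P(H | E) ≈ 0.030

Write H for 'the part has a fatigue crack'. Prior odds H:¬H = 0.154/0.846 = 0.18203. For the 'clear' outcome, the likelihood ratio is 0.164/0.959 = 0.17101.
Posterior odds = 0.18203 × 0.17101 = 0.031130, so P(H|E) = 0.031130/(1+0.031130) = 0.030.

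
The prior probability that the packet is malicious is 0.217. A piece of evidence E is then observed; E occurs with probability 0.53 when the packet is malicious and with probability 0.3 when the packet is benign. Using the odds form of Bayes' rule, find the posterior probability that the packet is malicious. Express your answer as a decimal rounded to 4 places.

Prior odds = 0.217/(1−0.217) = 0.27714.
Likelihood ratio for E = 0.53/0.3 = 1.7667.
Posterior odds = prior odds × LR = 0.48961.
Posterior probability = odds/(1+odds) = 0.48961/1.4896 = 0.3287.

Posterior probability ≈ 0.3287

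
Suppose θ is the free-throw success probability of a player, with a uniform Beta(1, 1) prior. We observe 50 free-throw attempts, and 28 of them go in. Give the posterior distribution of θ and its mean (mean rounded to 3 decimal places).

Observing 28 successes and 22 failures updates Beta(1, 1) by adding the success and failure counts to the two shape parameters: α = 1+28 = 29, β = 1+22 = 23.
E[θ | data] = 29/(29+23) = 0.558.

Posterior: Beta(29, 23); mean ≈ 0.558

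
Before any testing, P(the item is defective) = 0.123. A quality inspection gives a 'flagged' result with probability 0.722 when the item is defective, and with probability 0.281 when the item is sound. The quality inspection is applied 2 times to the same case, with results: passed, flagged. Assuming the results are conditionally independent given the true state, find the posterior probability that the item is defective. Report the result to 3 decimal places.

Let H be the event that the item is defective; start with P(H) = 0.123. P('flagged'|H) = 0.722, P('flagged'|¬H) = 0.281.
Update on result 1 ('passed'): P(H) ← 0.278·0.1230 / (0.278·0.1230 + 0.719·0.8770) = 0.034194/0.66476 = 0.0514.
Update on result 2 ('flagged'): P(H) ← 0.722·0.0514 / (0.722·0.0514 + 0.281·0.9486) = 0.037138/0.30368 = 0.1223.

Posterior P(H) ≈ 0.122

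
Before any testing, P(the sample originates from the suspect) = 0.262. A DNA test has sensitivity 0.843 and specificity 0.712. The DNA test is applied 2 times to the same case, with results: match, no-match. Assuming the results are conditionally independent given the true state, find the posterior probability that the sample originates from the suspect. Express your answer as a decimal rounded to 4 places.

With H the event that the sample originates from the suspect, the joint likelihood of the observed sequence is P(data|H) = 0.843·0.157 = 0.13235 and P(data|¬H) = 0.288·0.712 = 0.20506.
Bayes: P(H|data) = 0.262·0.13235 / (0.262·0.13235 + 0.738·0.20506) = 0.034676/0.18601 = 0.1864.

Posterior P(H) ≈ 0.1864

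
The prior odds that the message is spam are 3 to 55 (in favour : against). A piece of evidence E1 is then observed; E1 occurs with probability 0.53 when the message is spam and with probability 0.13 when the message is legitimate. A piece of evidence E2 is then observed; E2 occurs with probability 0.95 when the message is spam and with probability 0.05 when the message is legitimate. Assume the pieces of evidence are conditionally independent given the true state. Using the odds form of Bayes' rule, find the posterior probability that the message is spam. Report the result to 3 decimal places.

Prior odds = 3/55 = 0.054545.
Likelihood ratio for E1 = 0.53/0.13 = 4.0769.
Likelihood ratio for E2 = 0.95/0.05 = 19.000.
Posterior odds = prior odds × LR₁ × LR₂ = 4.2252.
Posterior probability = odds/(1+odds) = 4.2252/5.2252 = 0.809.

Posterior probability ≈ 0.809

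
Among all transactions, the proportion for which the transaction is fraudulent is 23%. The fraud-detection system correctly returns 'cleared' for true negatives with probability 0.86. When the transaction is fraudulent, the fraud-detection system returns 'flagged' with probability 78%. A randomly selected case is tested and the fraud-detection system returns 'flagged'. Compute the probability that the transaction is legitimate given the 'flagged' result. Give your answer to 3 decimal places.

Let H be the event that the transaction is fraudulent. P(H) = 0.23, so P(¬H) = 0.77. With E the 'flagged' result, P(E|H) = 0.78 and P(E|¬H) = 0.14.
P(E) = 0.78·0.23 + 0.14·0.77 = 0.17940 + 0.10780 = 0.28720.
By Bayes' theorem, P(H|E) = 0.17940 / 0.28720 = 0.625. Hence P(¬H|E) = 1 − 0.625 = 0.375.

P(¬H | E) ≈ 0.375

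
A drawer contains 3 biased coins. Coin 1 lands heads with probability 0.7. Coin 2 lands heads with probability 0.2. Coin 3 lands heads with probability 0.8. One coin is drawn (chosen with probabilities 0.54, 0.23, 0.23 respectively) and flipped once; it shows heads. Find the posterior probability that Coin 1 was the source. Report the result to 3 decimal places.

Posterior probability ≈ 0.622

P(heads|C1) = 0.7; P(heads|C2) = 0.2; P(heads|C3) = 0.8.
Prior × likelihood for each source: 0.54·0.7=0.3780, 0.23·0.2=0.04600, 0.23·0.8=0.1840. Summing gives P(heads) = 0.60800.
P(Coin 1 | heads) = 0.3780 / 0.60800 = 0.622.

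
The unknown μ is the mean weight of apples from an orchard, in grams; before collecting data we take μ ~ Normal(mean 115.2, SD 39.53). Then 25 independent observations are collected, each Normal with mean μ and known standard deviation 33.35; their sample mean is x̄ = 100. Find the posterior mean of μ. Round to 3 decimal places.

With known σ, the Normal prior is conjugate. Weight on the data is w = (n/σ²)/(n/σ² + 1/τ₀²) = 0.0224775/(0.0224775+0.00063995) = 0.97232.
Posterior mean = w·x̄ + (1−w)·μ₀ = 0.97232·100 + 0.027683·115.2 = 100.421.

Posterior mean ≈ 100.421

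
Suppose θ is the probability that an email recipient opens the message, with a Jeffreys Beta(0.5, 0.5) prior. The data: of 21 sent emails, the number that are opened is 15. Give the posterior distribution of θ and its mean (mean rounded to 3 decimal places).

Posterior: Beta(15.5, 6.5); mean ≈ 0.705

Observing 15 successes and 6 failures updates Beta(0.5, 0.5) by adding the success and failure counts to the two shape parameters: α = 0.5+15 = 15.5, β = 0.5+6 = 6.5.
E[θ | data] = 15.5/(15.5+6.5) = 0.705.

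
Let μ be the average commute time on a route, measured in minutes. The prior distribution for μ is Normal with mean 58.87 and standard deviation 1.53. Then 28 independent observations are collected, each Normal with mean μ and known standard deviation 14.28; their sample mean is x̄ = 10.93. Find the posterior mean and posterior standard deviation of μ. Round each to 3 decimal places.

Posterior mean ≈ 47.209; posterior SD ≈ 1.331

With known σ, the Normal prior is conjugate. Weight on the data is w = (n/σ²)/(n/σ² + 1/τ₀²) = 0.137310/(0.137310+0.427186) = 0.24324.
Posterior mean = w·x̄ + (1−w)·μ₀ = 0.24324·10.93 + 0.75676·58.87 = 47.209. Posterior variance = 1/(0.137310+0.427186) = 1.77149, so SD = 1.331.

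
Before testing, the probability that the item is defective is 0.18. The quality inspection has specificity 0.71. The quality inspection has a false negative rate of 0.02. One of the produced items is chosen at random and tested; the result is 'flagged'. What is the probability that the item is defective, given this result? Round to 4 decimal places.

P(H | E) ≈ 0.4259

Write H for 'the item is defective'. Prior odds H:¬H = 0.18/0.82 = 0.21951. For the 'flagged' outcome, the likelihood ratio is 0.98/0.29 = 3.3793.
Posterior odds = 0.21951 × 3.3793 = 0.74180, so P(H|E) = 0.74180/(1+0.74180) = 0.4259.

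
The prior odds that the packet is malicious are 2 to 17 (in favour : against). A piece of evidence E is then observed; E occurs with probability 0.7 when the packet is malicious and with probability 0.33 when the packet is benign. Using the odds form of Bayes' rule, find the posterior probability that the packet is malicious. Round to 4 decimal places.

Prior odds = 2/17 = 0.11765.
Likelihood ratio for E = 0.7/0.33 = 2.1212.
Posterior odds = prior odds × LR = 0.24955.
Posterior probability = odds/(1+odds) = 0.24955/1.2496 = 0.1997.

Posterior probability ≈ 0.1997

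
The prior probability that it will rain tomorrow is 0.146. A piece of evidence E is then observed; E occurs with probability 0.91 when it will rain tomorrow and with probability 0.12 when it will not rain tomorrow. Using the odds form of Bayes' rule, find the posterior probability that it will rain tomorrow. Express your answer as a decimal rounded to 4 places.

Prior odds = 0.146/(1−0.146) = 0.17096.
Likelihood ratio for E = 0.91/0.12 = 7.5833.
Posterior odds = prior odds × LR = 1.2964.
Posterior probability = odds/(1+odds) = 1.2964/2.2964 = 0.5645.

Posterior probability ≈ 0.5645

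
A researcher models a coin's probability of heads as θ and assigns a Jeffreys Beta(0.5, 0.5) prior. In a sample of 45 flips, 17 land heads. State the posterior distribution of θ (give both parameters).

Posterior: Beta(17.5, 28.5)

The binomial likelihood is conjugate to the Beta prior: with 17 successes and 28 failures, the posterior is Beta(0.5+17, 0.5+28) = Beta(17.5, 28.5).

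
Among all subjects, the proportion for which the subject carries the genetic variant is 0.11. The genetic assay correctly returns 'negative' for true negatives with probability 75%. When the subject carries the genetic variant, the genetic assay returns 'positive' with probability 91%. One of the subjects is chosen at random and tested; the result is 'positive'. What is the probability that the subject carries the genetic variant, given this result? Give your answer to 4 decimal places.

P(H | E) ≈ 0.3103

Let H be the event that the subject carries the genetic variant. P(H) = 0.11, so P(¬H) = 0.89. With E the 'positive' result, P(E|H) = 0.91 and P(E|¬H) = 0.25.
P(E) = 0.91·0.11 + 0.25·0.89 = 0.10010 + 0.22250 = 0.32260.
By Bayes' theorem, P(H|E) = 0.10010 / 0.32260 = 0.3103.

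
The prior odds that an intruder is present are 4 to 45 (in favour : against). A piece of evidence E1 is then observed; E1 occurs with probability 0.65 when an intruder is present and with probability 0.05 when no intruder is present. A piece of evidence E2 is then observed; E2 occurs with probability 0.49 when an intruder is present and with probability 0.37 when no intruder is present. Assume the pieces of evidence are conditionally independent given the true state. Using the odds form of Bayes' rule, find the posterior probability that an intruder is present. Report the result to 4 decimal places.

Posterior probability ≈ 0.6048

Prior odds = 4/45 = 0.088889. In log-odds, ln(0.088889) = -2.4204.
Add log likelihood ratios: ln(13.000) + ln(1.3243) = 2.8459.
Posterior log-odds = 0.42548, so posterior odds = exp(0.42548) = 1.5303. Converting, P(H|E) = 1.5303/2.5303 = 0.6048.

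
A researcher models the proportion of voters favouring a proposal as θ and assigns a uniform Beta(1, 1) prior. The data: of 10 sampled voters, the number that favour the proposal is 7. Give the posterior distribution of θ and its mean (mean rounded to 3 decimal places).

Observing 7 successes and 3 failures updates Beta(1, 1) by adding the success and failure counts to the two shape parameters: α = 1+7 = 8, β = 1+3 = 4.
E[θ | data] = 8/(8+4) = 0.667.

Posterior: Beta(8, 4); mean ≈ 0.667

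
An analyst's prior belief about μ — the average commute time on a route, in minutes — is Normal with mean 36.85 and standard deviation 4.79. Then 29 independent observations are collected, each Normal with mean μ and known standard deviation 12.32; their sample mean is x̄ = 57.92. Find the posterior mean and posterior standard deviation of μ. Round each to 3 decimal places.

Posterior mean ≈ 54.006; posterior SD ≈ 2.064

Prior precision 1/τ₀² = 1/4.79² = 0.0435842; data precision n/σ² = 29/12.32² = 0.191063.
Posterior precision = 0.0435842 + 0.191063 = 0.234647, giving posterior SD = 1/√0.234647 = 2.064.
Posterior mean = (0.0435842·36.85 + 0.191063·57.92) / 0.234647 = 54.006.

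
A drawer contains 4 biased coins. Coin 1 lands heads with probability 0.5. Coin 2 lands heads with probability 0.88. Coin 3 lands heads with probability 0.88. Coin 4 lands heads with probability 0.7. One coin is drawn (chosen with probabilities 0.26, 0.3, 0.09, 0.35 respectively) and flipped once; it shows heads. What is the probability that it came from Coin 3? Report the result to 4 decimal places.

Posterior probability ≈ 0.1103

P(heads|C1) = 0.5; P(heads|C2) = 0.88; P(heads|C3) = 0.88; P(heads|C4) = 0.7.
Prior × likelihood for each source: 0.26·0.5=0.1300, 0.3·0.88=0.2640, 0.09·0.88=0.07920, 0.35·0.7=0.2450. Summing gives P(heads) = 0.71820.
P(Coin 3 | heads) = 0.07920 / 0.71820 = 0.1103.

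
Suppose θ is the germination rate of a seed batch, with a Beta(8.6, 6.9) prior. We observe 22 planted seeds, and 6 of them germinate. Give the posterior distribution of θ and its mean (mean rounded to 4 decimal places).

Observing 6 successes and 16 failures updates Beta(8.6, 6.9) by adding the success and failure counts to the two shape parameters: α = 8.6+6 = 14.6, β = 6.9+16 = 22.9.
Posterior mean = α/(α+β) = 14.6/37.5 = 0.3893.

Posterior: Beta(14.6, 22.9); mean ≈ 0.3893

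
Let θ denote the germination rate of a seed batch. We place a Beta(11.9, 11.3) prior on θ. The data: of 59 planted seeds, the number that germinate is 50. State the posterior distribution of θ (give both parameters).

The binomial likelihood is conjugate to the Beta prior: with 50 successes and 9 failures, the posterior is Beta(11.9+50, 11.3+9) = Beta(61.9, 20.3).

Posterior: Beta(61.9, 20.3)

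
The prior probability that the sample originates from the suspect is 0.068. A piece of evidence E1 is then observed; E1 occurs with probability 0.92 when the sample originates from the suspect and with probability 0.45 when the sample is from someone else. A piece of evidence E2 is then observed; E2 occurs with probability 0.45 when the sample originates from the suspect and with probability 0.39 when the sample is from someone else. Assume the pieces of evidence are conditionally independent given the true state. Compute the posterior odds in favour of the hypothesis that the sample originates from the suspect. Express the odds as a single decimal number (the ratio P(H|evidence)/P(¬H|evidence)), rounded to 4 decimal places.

Posterior odds ≈ 0.1721

Prior odds = 0.068/(1−0.068) = 0.072961.
Likelihood ratio for E1 = 0.92/0.45 = 2.0444.
Likelihood ratio for E2 = 0.45/0.39 = 1.1538.
Posterior odds = prior odds × LR₁ × LR₂ = 0.17211.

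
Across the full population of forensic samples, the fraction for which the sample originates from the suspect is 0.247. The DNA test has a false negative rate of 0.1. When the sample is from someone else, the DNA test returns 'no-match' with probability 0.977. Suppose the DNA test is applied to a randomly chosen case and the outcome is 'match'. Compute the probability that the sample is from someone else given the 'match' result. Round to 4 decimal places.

P(¬H | E) ≈ 0.0723

Write H for 'the sample originates from the suspect'. Prior odds H:¬H = 0.247/0.753 = 0.32802. For the 'match' outcome, the likelihood ratio is 0.9/0.023 = 39.130.
Posterior odds = 0.32802 × 39.130 = 12.836, so P(H|E) = 12.836/(1+12.836) = 0.9277. Then P(¬H|E) = 1 − 0.9277 = 0.0723.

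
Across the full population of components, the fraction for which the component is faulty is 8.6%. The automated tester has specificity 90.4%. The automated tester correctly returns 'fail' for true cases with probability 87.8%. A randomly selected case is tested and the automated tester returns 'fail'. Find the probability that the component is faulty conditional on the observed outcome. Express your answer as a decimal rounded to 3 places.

Let H be the event that the component is faulty. P(H) = 0.086, so P(¬H) = 0.914. With E the 'fail' result, P(E|H) = 0.878 and P(E|¬H) = 0.096.
P(E) = 0.878·0.086 + 0.096·0.914 = 0.075508 + 0.087744 = 0.16325.
By Bayes' theorem, P(H|E) = 0.075508 / 0.16325 = 0.463.

P(H | E) ≈ 0.463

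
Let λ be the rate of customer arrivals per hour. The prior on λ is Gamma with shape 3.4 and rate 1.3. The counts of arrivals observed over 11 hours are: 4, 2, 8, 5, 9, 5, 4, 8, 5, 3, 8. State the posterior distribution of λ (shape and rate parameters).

Total count ∑xᵢ = 61 over n = 11 hours.
Gamma is conjugate to the Poisson likelihood: posterior is Gamma(shape = 3.4+61 = 64.4, rate = 1.3+11 = 12.3).

Posterior: Gamma(shape=64.4, rate=12.3)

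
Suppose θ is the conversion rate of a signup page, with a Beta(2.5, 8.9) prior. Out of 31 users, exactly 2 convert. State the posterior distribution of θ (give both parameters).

Observing 2 successes and 29 failures updates Beta(2.5, 8.9) by adding the success and failure counts to the two shape parameters: α = 2.5+2 = 4.5, β = 8.9+29 = 37.9.

Posterior: Beta(4.5, 37.9)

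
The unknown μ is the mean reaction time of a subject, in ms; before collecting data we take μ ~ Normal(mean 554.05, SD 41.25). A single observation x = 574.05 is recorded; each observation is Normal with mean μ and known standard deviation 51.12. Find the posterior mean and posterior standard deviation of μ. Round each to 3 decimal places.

Posterior mean ≈ 561.937; posterior SD ≈ 32.102

Prior precision 1/τ₀² = 1/41.25² = 0.00058770; data precision n/σ² = 1/51.12² = 0.00038266.
Posterior precision = 0.00058770 + 0.00038266 = 0.00097036, giving posterior SD = 1/√0.00097036 = 32.102.
Posterior mean = (0.00058770·554.05 + 0.00038266·574.05) / 0.00097036 = 561.937.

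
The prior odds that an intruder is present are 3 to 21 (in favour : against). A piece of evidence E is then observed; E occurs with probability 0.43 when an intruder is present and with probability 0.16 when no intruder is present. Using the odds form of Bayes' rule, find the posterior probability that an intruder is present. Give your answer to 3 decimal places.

Posterior probability ≈ 0.277

Prior odds = 3/21 = 0.14286.
Likelihood ratio for E = 0.43/0.16 = 2.6875.
Posterior odds = prior odds × LR = 0.38393.
Posterior probability = odds/(1+odds) = 0.38393/1.3839 = 0.277.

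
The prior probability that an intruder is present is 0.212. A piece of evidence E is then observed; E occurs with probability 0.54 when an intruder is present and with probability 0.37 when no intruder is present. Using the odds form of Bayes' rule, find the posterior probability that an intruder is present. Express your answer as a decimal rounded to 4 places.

Posterior probability ≈ 0.2819

Prior odds = 0.212/(1−0.212) = 0.26904. In log-odds, ln(0.26904) = -1.3129.
Add log likelihood ratio: ln(1.4595) = 0.37807.
Posterior log-odds = -0.93485, so posterior odds = exp(-0.93485) = 0.39265. Converting, P(H|E) = 0.39265/1.3926 = 0.2819.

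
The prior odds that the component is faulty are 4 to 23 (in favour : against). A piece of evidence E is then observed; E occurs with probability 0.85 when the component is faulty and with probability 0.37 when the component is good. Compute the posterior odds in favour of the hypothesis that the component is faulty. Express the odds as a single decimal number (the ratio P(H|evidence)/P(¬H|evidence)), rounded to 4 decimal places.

Prior odds = 4/23 = 0.17391. In log-odds, ln(0.17391) = -1.7492.
Add log likelihood ratio: ln(2.2973) = 0.83173.
Posterior log-odds = -0.91747, so posterior odds = exp(-0.91747) = 0.39953.

Posterior odds ≈ 0.3995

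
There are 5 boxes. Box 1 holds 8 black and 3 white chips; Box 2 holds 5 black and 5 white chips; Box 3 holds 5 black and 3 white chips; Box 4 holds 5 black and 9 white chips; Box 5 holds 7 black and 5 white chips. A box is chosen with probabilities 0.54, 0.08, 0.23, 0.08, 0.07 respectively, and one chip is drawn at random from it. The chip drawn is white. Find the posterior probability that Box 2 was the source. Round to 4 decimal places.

Posterior probability ≈ 0.1130

Tabulate prior·likelihood by source: [1] prior 0.54, lik 0.2727, product 0.1473; [2] prior 0.08, lik 0.5, product 0.04000; [3] prior 0.23, lik 0.375, product 0.08625; [4] prior 0.08, lik 0.6429, product 0.05143; [5] prior 0.07, lik 0.4167, product 0.02917.
Normalizing constant = 0.35412; the posterior for Box 2 is its product over the sum, 0.04000/0.35412 = 0.1130.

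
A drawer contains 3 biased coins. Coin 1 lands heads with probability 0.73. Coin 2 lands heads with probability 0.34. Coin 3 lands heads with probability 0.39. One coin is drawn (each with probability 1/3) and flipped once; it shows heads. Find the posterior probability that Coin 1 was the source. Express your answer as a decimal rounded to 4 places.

Posterior probability ≈ 0.5000

P(heads|C1) = 0.73; P(heads|C2) = 0.34; P(heads|C3) = 0.39.
Prior × likelihood for each source: 0.333333·0.73=0.2433, 0.333333·0.34=0.1133, 0.333333·0.39=0.1300. Summing gives P(heads) = 0.48667.
P(Coin 1 | heads) = 0.2433 / 0.48667 = 0.5000.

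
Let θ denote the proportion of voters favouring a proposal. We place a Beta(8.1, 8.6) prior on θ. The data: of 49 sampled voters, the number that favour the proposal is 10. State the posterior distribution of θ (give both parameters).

Observing 10 successes and 39 failures updates Beta(8.1, 8.6) by adding the success and failure counts to the two shape parameters: α = 8.1+10 = 18.1, β = 8.6+39 = 47.6.

Posterior: Beta(18.1, 47.6)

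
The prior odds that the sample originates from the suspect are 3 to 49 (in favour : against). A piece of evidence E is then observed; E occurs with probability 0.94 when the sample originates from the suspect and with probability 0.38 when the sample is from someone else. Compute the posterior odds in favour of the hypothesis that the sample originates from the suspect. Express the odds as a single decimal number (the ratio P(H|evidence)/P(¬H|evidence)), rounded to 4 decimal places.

Posterior odds ≈ 0.1515

Prior odds = 3/49 = 0.061224. In log-odds, ln(0.061224) = -2.7932.
Add log likelihood ratio: ln(2.4737) = 0.90571.
Posterior log-odds = -1.8875, so posterior odds = exp(-1.8875) = 0.15145.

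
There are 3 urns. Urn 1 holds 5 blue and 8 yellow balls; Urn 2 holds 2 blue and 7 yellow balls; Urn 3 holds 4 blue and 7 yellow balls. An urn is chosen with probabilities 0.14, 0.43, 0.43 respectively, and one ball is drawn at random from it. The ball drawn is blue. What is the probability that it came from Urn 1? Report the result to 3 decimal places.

P(blue|Urn 1) = 0.3846; P(blue|Urn 2) = 0.2222; P(blue|Urn 3) = 0.3636.
Prior × likelihood for each source: 0.14·0.3846=0.05385, 0.43·0.2222=0.09556, 0.43·0.3636=0.1564. Summing gives P(blue) = 0.30577.
P(Urn 1 | blue) = 0.05385 / 0.30577 = 0.176.

Posterior probability ≈ 0.176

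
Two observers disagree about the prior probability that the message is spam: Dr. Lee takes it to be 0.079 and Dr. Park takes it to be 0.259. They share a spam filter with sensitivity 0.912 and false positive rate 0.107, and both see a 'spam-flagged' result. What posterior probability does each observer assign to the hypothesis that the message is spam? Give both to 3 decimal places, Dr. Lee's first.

P('+'|H) = 0.912, P('+'|¬H) = 0.107.
Dr. Lee: numerator 0.912·0.079 = 0.072048; evidence = 0.072048+0.107·0.921 = 0.17059; posterior = 0.422.
Dr. Park: numerator 0.912·0.259 = 0.23621; evidence = 0.23621+0.107·0.741 = 0.31550; posterior = 0.749.

Dr. Lee: 0.422; Dr. Park: 0.749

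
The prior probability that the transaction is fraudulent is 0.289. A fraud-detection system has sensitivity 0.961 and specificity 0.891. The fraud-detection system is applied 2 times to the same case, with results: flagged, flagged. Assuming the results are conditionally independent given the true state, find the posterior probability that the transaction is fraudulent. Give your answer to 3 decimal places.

Posterior P(H) ≈ 0.969

Let H be the event that the transaction is fraudulent; start with P(H) = 0.289. P('flagged'|H) = 0.961, P('flagged'|¬H) = 0.109.
Update on result 1 ('flagged'): P(H) ← 0.961·0.2890 / (0.961·0.2890 + 0.109·0.7110) = 0.27773/0.35523 = 0.7818.
Update on result 2 ('flagged'): P(H) ← 0.961·0.7818 / (0.961·0.7818 + 0.109·0.2182) = 0.75134/0.77512 = 0.9693.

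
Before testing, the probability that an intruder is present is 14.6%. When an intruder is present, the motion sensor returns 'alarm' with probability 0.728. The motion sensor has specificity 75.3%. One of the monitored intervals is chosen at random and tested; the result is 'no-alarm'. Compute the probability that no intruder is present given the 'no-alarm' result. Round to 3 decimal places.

Write H for 'an intruder is present'. Prior odds H:¬H = 0.146/0.854 = 0.17096. For the 'no-alarm' outcome, the likelihood ratio is 0.272/0.753 = 0.36122.
Posterior odds = 0.17096 × 0.36122 = 0.061755, so P(H|E) = 0.061755/(1+0.061755) = 0.058. Then P(¬H|E) = 1 − 0.058 = 0.942.

P(¬H | E) ≈ 0.942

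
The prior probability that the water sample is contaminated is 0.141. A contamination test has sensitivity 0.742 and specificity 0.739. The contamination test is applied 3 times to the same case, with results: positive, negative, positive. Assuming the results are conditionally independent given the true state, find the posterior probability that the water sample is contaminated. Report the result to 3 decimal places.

Posterior P(H) ≈ 0.317

Let H be the event that the water sample is contaminated; start with P(H) = 0.141. P('positive'|H) = 0.742, P('positive'|¬H) = 0.261.
Update on result 1 ('positive'): P(H) ← 0.742·0.1410 / (0.742·0.1410 + 0.261·0.8590) = 0.10462/0.32882 = 0.3182.
Update on result 2 ('negative'): P(H) ← 0.258·0.3182 / (0.258·0.3182 + 0.739·0.6818) = 0.082089/0.58596 = 0.1401.
Update on result 3 ('positive'): P(H) ← 0.742·0.1401 / (0.742·0.1401 + 0.261·0.8599) = 0.10395/0.32838 = 0.3165.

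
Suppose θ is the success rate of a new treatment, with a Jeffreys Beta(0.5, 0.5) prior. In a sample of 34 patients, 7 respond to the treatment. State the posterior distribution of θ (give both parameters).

Posterior: Beta(7.5, 27.5)

The binomial likelihood is conjugate to the Beta prior: with 7 successes and 27 failures, the posterior is Beta(0.5+7, 0.5+27) = Beta(7.5, 27.5).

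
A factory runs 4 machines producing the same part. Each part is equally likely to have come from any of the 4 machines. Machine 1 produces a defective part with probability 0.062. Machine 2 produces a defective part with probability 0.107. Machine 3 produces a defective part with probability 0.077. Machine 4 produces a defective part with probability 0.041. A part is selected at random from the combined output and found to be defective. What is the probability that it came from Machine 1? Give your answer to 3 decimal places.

Posterior probability ≈ 0.216

P(defective|M1) = 0.062; P(defective|M2) = 0.107; P(defective|M3) = 0.077; P(defective|M4) = 0.041.
Prior × likelihood for each source: 0.25·0.062=0.01550, 0.25·0.107=0.02675, 0.25·0.077=0.01925, 0.25·0.041=0.01025. Summing gives P(defective) = 0.071750.
P(Machine 1 | defective) = 0.01550 / 0.071750 = 0.216.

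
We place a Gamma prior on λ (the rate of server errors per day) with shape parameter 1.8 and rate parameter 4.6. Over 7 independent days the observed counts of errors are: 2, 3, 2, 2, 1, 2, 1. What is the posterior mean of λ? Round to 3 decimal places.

Posterior mean ≈ 1.276

Total count ∑xᵢ = 13 over n = 7 days.
Gamma is conjugate to the Poisson likelihood: posterior is Gamma(shape = 1.8+13 = 14.8, rate = 4.6+7 = 11.6).
Posterior mean = shape/rate = 14.8/11.6 = 1.276.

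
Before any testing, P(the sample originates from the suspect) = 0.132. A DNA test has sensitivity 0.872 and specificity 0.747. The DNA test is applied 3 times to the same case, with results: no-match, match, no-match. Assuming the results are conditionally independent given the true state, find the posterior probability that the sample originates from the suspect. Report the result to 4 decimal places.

Posterior P(H) ≈ 0.0152

With H the event that the sample originates from the suspect, the joint likelihood of the observed sequence is P(data|H) = 0.128·0.872·0.128 = 0.014287 and P(data|¬H) = 0.747·0.253·0.747 = 0.14118.
Bayes: P(H|data) = 0.132·0.014287 / (0.132·0.014287 + 0.868·0.14118) = 0.0018859/0.12443 = 0.0152.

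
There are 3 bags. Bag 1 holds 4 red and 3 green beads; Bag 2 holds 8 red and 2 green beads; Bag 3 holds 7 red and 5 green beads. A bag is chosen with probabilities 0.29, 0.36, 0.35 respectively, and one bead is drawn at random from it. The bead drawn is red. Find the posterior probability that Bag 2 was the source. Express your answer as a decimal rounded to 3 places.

Posterior probability ≈ 0.438

Tabulate prior·likelihood by source: [1] prior 0.29, lik 0.5714, product 0.1657; [2] prior 0.36, lik 0.8, product 0.2880; [3] prior 0.35, lik 0.5833, product 0.2042.
Normalizing constant = 0.65788; the posterior for Bag 2 is its product over the sum, 0.2880/0.65788 = 0.438.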